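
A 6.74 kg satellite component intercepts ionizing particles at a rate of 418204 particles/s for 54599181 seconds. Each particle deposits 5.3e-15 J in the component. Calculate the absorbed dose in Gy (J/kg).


Total energy deposited = rate * time * E_per
  = 418204 * 54599181 * 5.3e-15 = 0.1210181 J
Dose = E_total / mass = 0.1210181 / 6.74
Dose = 0.0179552 Gy

0.0180 Gy


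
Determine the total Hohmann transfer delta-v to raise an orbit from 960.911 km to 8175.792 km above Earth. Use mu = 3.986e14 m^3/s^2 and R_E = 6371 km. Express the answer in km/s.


r1 = 7331.9110 km = 7.331911e+06 m
r2 = 14546.7920 km = 1.4546792e+07 m
dv1 = sqrt(mu/r1)*(sqrt(2*r2/(r1+r2)) - 1) = 1129.2557 m/s
dv2 = sqrt(mu/r2)*(1 - sqrt(2*r1/(r1+r2))) = 949.1546 m/s
total dv = |dv1| + |dv2| = 1129.2557 + 949.1546 = 2078.4103 m/s = 2.0784 km/s

2.0784 km/s


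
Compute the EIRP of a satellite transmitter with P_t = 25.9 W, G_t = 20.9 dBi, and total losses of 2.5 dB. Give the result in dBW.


Pt = 25.9 W = 14.1330 dBW
EIRP = Pt_dBW + Gt - losses = 14.1330 + 20.9 - 2.5 = 32.5330 dBW

32.5330 dBW


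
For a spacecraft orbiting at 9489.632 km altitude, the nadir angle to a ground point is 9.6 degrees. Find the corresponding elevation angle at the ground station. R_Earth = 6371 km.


r = R_E + alt = 15860.6320 km
Law of sines in the satellite / Earth-center / ground-point triangle:
  sin(nadir)/R_E = sin(90 + el)/r  =>  cos(el) = (r/R_E)*sin(nadir)
cos(el) = (15860.6320 / 6371.0000) * sin(9.6 deg) = 0.4151715
el = arccos(0.4151715) = 65.4699 deg
(Earth-central angle = 90 - nadir - el = 14.9301 deg)

65.4699 degrees


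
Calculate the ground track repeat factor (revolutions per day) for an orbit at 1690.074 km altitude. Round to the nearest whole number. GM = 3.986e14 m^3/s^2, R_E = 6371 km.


r = 8.061074e+06 m
T = 2*pi*sqrt(r^3/mu) = 7202.7872 s = 120.0465 min
revs/day = 1440 / 120.0465 = 11.9954
Rounded: 12 revolutions per day

12 revolutions per day


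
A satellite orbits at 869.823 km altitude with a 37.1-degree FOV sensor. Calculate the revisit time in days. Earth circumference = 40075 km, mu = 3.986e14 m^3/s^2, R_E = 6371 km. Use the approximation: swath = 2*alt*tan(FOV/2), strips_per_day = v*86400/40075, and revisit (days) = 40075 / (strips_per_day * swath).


swath = 2*869.823*tan(0.3237586) = 583.7660 km
v = sqrt(mu/r) = 7419.5007 m/s = 7.4195 km/s
strips/day = v*86400/40075 = 7.4195*86400/40075 = 15.9961
coverage/day = strips * swath = 15.9961 * 583.7660 = 9337.9960 km
revisit = 40075 / 9337.9960 = 4.2916 days

4.2916 days


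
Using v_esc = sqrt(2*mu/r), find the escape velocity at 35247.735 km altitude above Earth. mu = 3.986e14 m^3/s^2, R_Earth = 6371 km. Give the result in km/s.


r = 6371.0 + 35247.735 = 41618.7350 km = 4.1618735e+07 m
v_esc = sqrt(2*mu/r) = sqrt(2*3.986e14 / 4.1618735e+07)
v_esc = 4376.6237 m/s = 4.3766 km/s

4.3766 km/s


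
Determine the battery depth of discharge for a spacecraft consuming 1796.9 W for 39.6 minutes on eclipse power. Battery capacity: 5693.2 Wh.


E_used = P * t / 60 = 1796.9 * 39.6 / 60 = 1185.9540 Wh
DOD = E_used / E_total * 100 = 1185.9540 / 5693.2 * 100
DOD = 20.8311 %

20.8311 %


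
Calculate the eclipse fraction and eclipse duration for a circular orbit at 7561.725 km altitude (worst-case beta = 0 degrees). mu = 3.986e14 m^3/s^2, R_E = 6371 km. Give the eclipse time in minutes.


r = 13932.7250 km
T = 272.7810 min
Eclipse fraction = arcsin(R_E/r)/pi = arcsin(6371.0000/13932.7250)/pi
= arcsin(0.4572688)/pi = 0.1511723
Eclipse duration = 0.1511723 * 272.7810 = 41.2369 min

41.2369 minutes


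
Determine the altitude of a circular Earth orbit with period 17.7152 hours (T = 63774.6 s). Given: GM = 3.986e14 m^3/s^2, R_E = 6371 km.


T = 63774.6 s
r = (mu*T^2/(4*pi^2))^(1/3) = (3.986e14 * 63774.6^2 / (4*pi^2))^(1/3)
r = 3.4500417e+07 m = 34500.4173 km
alt = r - R_E = 34500.4173 - 6371 = 28129.4173 km

28129.4173 km


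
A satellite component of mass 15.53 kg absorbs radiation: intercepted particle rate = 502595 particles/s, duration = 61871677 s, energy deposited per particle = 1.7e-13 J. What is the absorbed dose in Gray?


Total energy deposited = rate * time * E_per
  = 502595 * 61871677 * 1.7e-13 = 5.2864 J
Dose = E_total / mass = 5.2864 / 15.53
Dose = 0.3403984 Gy

0.3404 Gy


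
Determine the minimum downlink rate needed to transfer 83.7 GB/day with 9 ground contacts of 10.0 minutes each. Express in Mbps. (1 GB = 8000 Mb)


total contact time = 9 * 10.0 * 60 = 5400.0000 s
data = 83.7 GB = 669600.0000 Mb
rate = 669600.0000 / 5400.0000 = 124.0000 Mbps

124.0000 Mbps


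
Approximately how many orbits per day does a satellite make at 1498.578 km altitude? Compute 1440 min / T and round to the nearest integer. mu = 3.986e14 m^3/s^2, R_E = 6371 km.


r = 7.869578e+06 m
T = 2*pi*sqrt(r^3/mu) = 6947.6573 s = 115.7943 min
revs/day = 1440 / 115.7943 = 12.4358
Rounded: 12 revolutions per day

12 revolutions per day


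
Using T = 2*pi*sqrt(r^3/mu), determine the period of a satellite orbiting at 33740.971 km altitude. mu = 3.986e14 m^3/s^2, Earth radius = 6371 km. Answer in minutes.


r = 40111.9710 km = 4.0111971e+07 m
T = 2*pi*sqrt(r^3/mu) = 2*pi*sqrt(6.4538967e+22 / 3.986e14)
T = 79950.6916 s = 1332.5115 min

1332.5115 minutes


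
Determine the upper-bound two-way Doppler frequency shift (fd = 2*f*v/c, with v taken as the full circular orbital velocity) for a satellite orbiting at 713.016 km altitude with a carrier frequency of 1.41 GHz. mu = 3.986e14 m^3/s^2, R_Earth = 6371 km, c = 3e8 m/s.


r = 7.084016e+06 m
v = sqrt(mu/r) = 7501.1678 m/s (worst-case radial velocity)
f = 1.41 GHz = 1.41e+09 Hz
fd = 2*f*v/c = 2*1.41e+09*7501.1678/3.0e+08
fd = 70510.9773 Hz

70510.9773 Hz


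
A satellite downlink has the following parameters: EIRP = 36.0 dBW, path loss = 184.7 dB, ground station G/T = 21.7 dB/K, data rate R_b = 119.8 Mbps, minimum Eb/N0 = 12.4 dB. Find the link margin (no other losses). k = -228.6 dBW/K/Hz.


C/N0 = EIRP - FSPL + G/T - k = 36.0 - 184.7 + 21.7 - (-228.6)
C/N0 = 101.6000 dB-Hz
R_b = 119.8 Mbps = 1.198e+08 bps -> 10*log10(R_b) = 80.7846 dB-Hz
Eb/N0 = C/N0 - 10*log10(R_b) = 101.6000 - 80.7846 = 20.8154 dB
Margin = Eb/N0 - Eb/N0_req = 20.8154 - 12.4 = 8.4154 dB (link closes)

8.4154 dB


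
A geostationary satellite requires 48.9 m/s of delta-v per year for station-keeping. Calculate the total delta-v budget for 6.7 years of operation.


dV = rate * years = 48.9 * 6.7
dV = 327.6300 m/s

327.6300 m/s


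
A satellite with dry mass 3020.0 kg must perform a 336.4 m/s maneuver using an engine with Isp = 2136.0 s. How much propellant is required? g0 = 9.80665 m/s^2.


ve = Isp * g0 = 2136.0 * 9.80665 = 20947.004400 m/s
mass ratio = exp(dv/ve) = exp(336.4/20947.004400) = 1.01618922
m_prop = m_dry * (mr - 1) = 3020.0 * (1.01618922 - 1)
m_prop = 48.8915 kg

48.8915 kg


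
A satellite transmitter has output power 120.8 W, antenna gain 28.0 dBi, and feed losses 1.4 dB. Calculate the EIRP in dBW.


Pt = 120.8 W = 20.8207 dBW
EIRP = Pt_dBW + Gt - losses = 20.8207 + 28.0 - 1.4 = 47.4207 dBW

47.4207 dBW


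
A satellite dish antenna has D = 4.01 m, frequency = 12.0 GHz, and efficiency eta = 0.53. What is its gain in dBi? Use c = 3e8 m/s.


lambda = c/f = 3e8 / 1.2e+10 = 0.0250 m
G = eta*(pi*D/lambda)^2 = 0.53*(pi*4.01/0.0250)^2
G = 134581.1834 (linear)
G = 10*log10(134581.1834) = 51.2898 dBi

51.2898 dBi


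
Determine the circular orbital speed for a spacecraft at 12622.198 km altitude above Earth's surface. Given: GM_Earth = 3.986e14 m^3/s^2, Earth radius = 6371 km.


r = R_E + alt = 6371.0 + 12622.198 = 18993.1980 km = 1.8993198e+07 m
v = sqrt(mu/r) = sqrt(3.986e14 / 1.8993198e+07) = 4581.0982 m/s = 4.5811 km/s

4.5811 km/s


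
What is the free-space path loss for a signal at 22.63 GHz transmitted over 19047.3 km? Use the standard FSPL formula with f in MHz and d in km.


f = 22.63 GHz = 22630.0000 MHz
d = 19047.3 km
FSPL = 32.44 + 20*log10(22630.0000) + 20*log10(19047.3)
FSPL = 32.44 + 87.0937 + 85.5967
FSPL = 205.1304 dB

205.1304 dB


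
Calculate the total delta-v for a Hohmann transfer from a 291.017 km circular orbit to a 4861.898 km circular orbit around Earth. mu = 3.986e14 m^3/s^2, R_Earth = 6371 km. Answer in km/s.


r1 = 6662.0170 km = 6.662017e+06 m
r2 = 11232.8980 km = 1.1232898e+07 m
dv1 = sqrt(mu/r1)*(sqrt(2*r2/(r1+r2)) - 1) = 931.7644 m/s
dv2 = sqrt(mu/r2)*(1 - sqrt(2*r1/(r1+r2))) = 816.7834 m/s
total dv = |dv1| + |dv2| = 931.7644 + 816.7834 = 1748.5478 m/s = 1.7485 km/s

1.7485 km/s


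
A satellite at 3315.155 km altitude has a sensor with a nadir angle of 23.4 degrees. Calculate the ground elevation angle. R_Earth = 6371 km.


r = R_E + alt = 9686.1550 km
Law of sines in the satellite / Earth-center / ground-point triangle:
  sin(nadir)/R_E = sin(90 + el)/r  =>  cos(el) = (r/R_E)*sin(nadir)
cos(el) = (9686.1550 / 6371.0000) * sin(23.4 deg) = 0.6038041
el = arccos(0.6038041) = 52.8572 deg
(Earth-central angle = 90 - nadir - el = 13.7428 deg)

52.8572 degrees


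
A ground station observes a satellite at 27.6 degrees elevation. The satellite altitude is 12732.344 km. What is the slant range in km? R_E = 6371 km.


h = 12732.344 km, el = 27.6 deg
d = -R_E*sin(el) + sqrt((R_E*sin(el))^2 + 2*R_E*h + h^2)
d = -6371.0000*sin(0.4817109) + sqrt((6371.0000*0.463296)^2 + 2*6371.0000*12732.344 + 12732.344^2)
d = 15298.2835 km

15298.2835 km


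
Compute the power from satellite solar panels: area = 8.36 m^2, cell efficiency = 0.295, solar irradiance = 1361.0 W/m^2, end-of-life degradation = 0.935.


P = area * eta * S * degradation
P = 8.36 * 0.295 * 1361.0 * 0.935
P = 3138.3258 W

3138.3258 W


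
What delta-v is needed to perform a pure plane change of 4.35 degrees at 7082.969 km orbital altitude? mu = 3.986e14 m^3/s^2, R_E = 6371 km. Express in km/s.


r = 13453.9690 km = 1.3453969e+07 m
V = sqrt(mu/r) = 5443.0639 m/s
di = 4.35 deg = 0.07592182 rad
dV = 2*V*sin(di/2) = 2*5443.0639*sin(0.03796091)
dV = 413.1481 m/s = 0.4131481 km/s

0.4131 km/s


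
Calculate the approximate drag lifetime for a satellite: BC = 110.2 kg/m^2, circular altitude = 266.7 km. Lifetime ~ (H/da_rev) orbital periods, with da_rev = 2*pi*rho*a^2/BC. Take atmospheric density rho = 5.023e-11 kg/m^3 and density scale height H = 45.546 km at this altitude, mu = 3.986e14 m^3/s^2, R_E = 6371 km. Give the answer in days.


a = R_E + alt = 6637.7000 km = 6.6377e+06 m
da_rev = 2*pi*rho*a^2/BC = 2*pi*5.023e-11*(6.6377e+06)^2/110.2 = 126.181792 m per revolution
N = H/da_rev = 45546.0000 m / 126.181792 m = 360.9554 revolutions
P = 2*pi*sqrt(a^3/mu) = 5381.9251 s
lifetime = N*P = 360.9554 * 5381.9251 = 1.942635e+06 s = 22.4842 days

22.4842 days


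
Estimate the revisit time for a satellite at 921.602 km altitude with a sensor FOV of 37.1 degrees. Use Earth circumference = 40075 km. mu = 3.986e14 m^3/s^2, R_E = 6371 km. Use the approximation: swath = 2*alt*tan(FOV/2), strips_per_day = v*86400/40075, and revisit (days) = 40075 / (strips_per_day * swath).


swath = 2*921.602*tan(0.3237586) = 618.5165 km
v = sqrt(mu/r) = 7393.1138 m/s = 7.3931 km/s
strips/day = v*86400/40075 = 7.3931*86400/40075 = 15.9392
coverage/day = strips * swath = 15.9392 * 618.5165 = 9858.6833 km
revisit = 40075 / 9858.6833 = 4.0649 days

4.0649 days


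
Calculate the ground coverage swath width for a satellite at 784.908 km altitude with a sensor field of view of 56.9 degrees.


FOV = 56.9 deg = 0.9930923 rad
swath = 2 * alt * tan(FOV/2) = 2 * 784.908 * tan(0.4965462)
swath = 2 * 784.908 * 0.5418263
swath = 850.5676 km

850.5676 km


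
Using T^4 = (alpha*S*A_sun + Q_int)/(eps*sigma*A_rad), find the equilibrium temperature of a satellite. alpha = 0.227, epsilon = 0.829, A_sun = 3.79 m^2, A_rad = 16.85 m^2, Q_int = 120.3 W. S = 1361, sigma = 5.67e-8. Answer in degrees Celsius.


Numerator = alpha*S*A_sun + Q_int = 0.227*1361*3.79 + 120.3 = 1291.2091 W
Denominator = eps*sigma*A_rad = 0.829*5.67e-8*16.85 = 7.9202246e-07 W/K^4
T^4 = 1.6302683e+09 K^4
T = 200.9392 K = -72.2108 C

-72.2108 degrees Celsius


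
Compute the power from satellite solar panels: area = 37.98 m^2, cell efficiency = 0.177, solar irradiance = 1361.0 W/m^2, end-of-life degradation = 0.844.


P = area * eta * S * degradation
P = 37.98 * 0.177 * 1361.0 * 0.844
P = 7721.9822 W

7721.9822 W


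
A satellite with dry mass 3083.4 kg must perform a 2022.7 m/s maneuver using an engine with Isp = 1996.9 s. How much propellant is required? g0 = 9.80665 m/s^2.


ve = Isp * g0 = 1996.9 * 9.80665 = 19582.899385 m/s
mass ratio = exp(dv/ve) = exp(2022.7/19582.899385) = 1.10881192
m_prop = m_dry * (mr - 1) = 3083.4 * (1.10881192 - 1)
m_prop = 335.5107 kg

335.5107 kg


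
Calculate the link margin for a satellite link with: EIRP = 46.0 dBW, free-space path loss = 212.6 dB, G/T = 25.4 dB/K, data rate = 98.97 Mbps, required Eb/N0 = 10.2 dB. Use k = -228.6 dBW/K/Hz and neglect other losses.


C/N0 = EIRP - FSPL + G/T - k = 46.0 - 212.6 + 25.4 - (-228.6)
C/N0 = 87.4000 dB-Hz
R_b = 98.97 Mbps = 9.897e+07 bps -> 10*log10(R_b) = 79.9550 dB-Hz
Eb/N0 = C/N0 - 10*log10(R_b) = 87.4000 - 79.9550 = 7.4450 dB
Margin = Eb/N0 - Eb/N0_req = 7.4450 - 10.2 = -2.7550 dB (negative margin: link does not close)

-2.7550 dB


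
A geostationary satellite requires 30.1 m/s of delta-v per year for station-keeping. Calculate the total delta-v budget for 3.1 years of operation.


dV = rate * years = 30.1 * 3.1
dV = 93.3100 m/s

93.3100 m/s


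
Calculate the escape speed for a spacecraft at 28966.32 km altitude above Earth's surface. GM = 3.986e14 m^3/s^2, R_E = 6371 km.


r = 6371.0 + 28966.32 = 35337.3200 km = 3.533732e+07 m
v_esc = sqrt(2*mu/r) = sqrt(2*3.986e14 / 3.533732e+07)
v_esc = 4749.7072 m/s = 4.7497 km/s

4.7497 km/s


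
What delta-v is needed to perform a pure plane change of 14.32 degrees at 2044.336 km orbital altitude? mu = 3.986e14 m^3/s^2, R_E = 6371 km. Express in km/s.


r = 8415.3360 km = 8.415336e+06 m
V = sqrt(mu/r) = 6882.2892 m/s
di = 14.32 deg = 0.2499311 rad
dV = 2*V*sin(di/2) = 2*6882.2892*sin(0.1249656)
dV = 1715.6250 m/s = 1.7156 km/s

1.7156 km/s


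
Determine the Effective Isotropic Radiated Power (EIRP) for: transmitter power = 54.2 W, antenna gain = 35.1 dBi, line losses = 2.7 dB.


Pt = 54.2 W = 17.3400 dBW
EIRP = Pt_dBW + Gt - losses = 17.3400 + 35.1 - 2.7 = 49.7400 dBW

49.7400 dBW


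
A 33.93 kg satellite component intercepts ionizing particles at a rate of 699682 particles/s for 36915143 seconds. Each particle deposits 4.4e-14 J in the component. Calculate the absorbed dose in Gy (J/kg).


Total energy deposited = rate * time * E_per
  = 699682 * 36915143 * 4.4e-14 = 1.1365 J
Dose = E_total / mass = 1.1365 / 33.93
Dose = 0.03349454 Gy

0.0335 Gy


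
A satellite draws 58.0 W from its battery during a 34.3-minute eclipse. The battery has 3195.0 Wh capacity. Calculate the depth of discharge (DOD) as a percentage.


E_used = P * t / 60 = 58.0 * 34.3 / 60 = 33.1567 Wh
DOD = E_used / E_total * 100 = 33.1567 / 3195.0 * 100
DOD = 1.0378 %

1.0378 %


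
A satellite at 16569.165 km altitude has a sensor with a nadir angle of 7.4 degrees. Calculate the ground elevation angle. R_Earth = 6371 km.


r = R_E + alt = 22940.1650 km
Law of sines in the satellite / Earth-center / ground-point triangle:
  sin(nadir)/R_E = sin(90 + el)/r  =>  cos(el) = (r/R_E)*sin(nadir)
cos(el) = (22940.1650 / 6371.0000) * sin(7.4 deg) = 0.4637564
el = arccos(0.4637564) = 62.3702 deg
(Earth-central angle = 90 - nadir - el = 20.2298 deg)

62.3702 degrees


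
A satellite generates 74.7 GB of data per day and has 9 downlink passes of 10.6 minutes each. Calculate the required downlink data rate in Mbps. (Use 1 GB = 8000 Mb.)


total contact time = 9 * 10.6 * 60 = 5724.0000 s
data = 74.7 GB = 597600.0000 Mb
rate = 597600.0000 / 5724.0000 = 104.4025 Mbps

104.4025 Mbps


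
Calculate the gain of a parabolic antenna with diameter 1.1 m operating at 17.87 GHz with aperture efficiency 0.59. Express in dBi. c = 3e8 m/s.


lambda = c/f = 3e8 / 1.787e+10 = 0.01678791 m
G = eta*(pi*D/lambda)^2 = 0.59*(pi*1.1/0.01678791)^2
G = 25000.2138 (linear)
G = 10*log10(25000.2138) = 43.9794 dBi

43.9794 dBi


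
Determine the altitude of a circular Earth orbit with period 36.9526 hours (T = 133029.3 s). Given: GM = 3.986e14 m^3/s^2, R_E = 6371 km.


T = 133029.3 s
r = (mu*T^2/(4*pi^2))^(1/3) = (3.986e14 * 133029.3^2 / (4*pi^2))^(1/3)
r = 5.6323641e+07 m = 56323.6412 km
alt = r - R_E = 56323.6412 - 6371 = 49952.6412 km

49952.6412 km


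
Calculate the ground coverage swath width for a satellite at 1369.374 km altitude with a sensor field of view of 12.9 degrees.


FOV = 12.9 deg = 0.2251475 rad
swath = 2 * alt * tan(FOV/2) = 2 * 1369.374 * tan(0.1125737)
swath = 2 * 1369.374 * 0.1130517
swath = 309.6201 km

309.6201 km


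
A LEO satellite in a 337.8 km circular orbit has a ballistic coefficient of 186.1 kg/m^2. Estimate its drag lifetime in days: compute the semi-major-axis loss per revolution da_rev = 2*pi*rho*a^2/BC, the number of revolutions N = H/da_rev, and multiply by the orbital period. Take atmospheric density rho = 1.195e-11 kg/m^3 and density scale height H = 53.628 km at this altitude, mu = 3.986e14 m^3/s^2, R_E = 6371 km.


a = R_E + alt = 6708.8000 km = 6.7088e+06 m
da_rev = 2*pi*rho*a^2/BC = 2*pi*1.195e-11*(6.7088e+06)^2/186.1 = 18.158965 m per revolution
N = H/da_rev = 53628.0000 m / 18.158965 m = 2953.2520 revolutions
P = 2*pi*sqrt(a^3/mu) = 5468.6293 s
lifetime = N*P = 2953.2520 * 5468.6293 = 1.6150241e+07 s = 186.9241 days

186.9241 days


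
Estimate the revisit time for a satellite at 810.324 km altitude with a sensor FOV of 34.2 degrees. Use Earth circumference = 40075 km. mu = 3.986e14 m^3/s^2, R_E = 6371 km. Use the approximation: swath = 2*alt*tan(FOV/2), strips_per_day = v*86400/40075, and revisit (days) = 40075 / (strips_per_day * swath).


swath = 2*810.324*tan(0.2984513) = 498.5764 km
v = sqrt(mu/r) = 7450.1735 m/s = 7.4502 km/s
strips/day = v*86400/40075 = 7.4502*86400/40075 = 16.0623
coverage/day = strips * swath = 16.0623 * 498.5764 = 8008.2632 km
revisit = 40075 / 8008.2632 = 5.0042 days

5.0042 days


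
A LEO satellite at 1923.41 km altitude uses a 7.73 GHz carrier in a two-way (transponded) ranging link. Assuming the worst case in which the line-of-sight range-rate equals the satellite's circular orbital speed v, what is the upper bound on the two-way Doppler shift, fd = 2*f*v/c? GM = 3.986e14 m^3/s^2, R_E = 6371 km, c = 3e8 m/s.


r = 8.29441e+06 m
v = sqrt(mu/r) = 6932.2768 m/s (worst-case radial velocity)
f = 7.73 GHz = 7.73e+09 Hz
fd = 2*f*v/c = 2*7.73e+09*6932.2768/3.0e+08
fd = 357243.3329 Hz

357243.3329 Hz


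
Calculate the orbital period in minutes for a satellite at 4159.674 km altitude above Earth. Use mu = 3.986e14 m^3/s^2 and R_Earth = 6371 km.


r = 10530.6740 km = 1.0530674e+07 m
T = 2*pi*sqrt(r^3/mu) = 2*pi*sqrt(1.1678001e+21 / 3.986e14)
T = 10754.6300 s = 179.2438 min

179.2438 minutes


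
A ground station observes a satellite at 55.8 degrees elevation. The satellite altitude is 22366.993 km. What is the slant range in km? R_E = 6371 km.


h = 22366.993 km, el = 55.8 deg
d = -R_E*sin(el) + sqrt((R_E*sin(el))^2 + 2*R_E*h + h^2)
d = -6371.0000*sin(0.9738937) + sqrt((6371.0000*0.8270806)^2 + 2*6371.0000*22366.993 + 22366.993^2)
d = 23244.6740 km

23244.6740 km


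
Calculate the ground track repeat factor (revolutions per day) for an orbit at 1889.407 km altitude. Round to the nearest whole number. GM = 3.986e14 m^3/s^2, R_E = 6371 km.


r = 8.260407e+06 m
T = 2*pi*sqrt(r^3/mu) = 7471.5962 s = 124.5266 min
revs/day = 1440 / 124.5266 = 11.5638
Rounded: 12 revolutions per day

12 revolutions per day


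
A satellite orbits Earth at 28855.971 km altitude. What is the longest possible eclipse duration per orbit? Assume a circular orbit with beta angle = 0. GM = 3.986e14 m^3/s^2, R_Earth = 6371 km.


r = 35226.9710 km
T = 1096.6623 min
Eclipse fraction = arcsin(R_E/r)/pi = arcsin(6371.0000/35226.9710)/pi
= arcsin(0.1808557)/pi = 0.05788671
Eclipse duration = 0.05788671 * 1096.6623 = 63.4822 min

63.4822 minutes


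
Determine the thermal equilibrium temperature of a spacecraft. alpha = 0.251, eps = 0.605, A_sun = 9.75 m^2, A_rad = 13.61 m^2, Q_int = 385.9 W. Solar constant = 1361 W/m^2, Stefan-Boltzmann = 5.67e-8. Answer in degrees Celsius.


Numerator = alpha*S*A_sun + Q_int = 0.251*1361*9.75 + 385.9 = 3716.6073 W
Denominator = eps*sigma*A_rad = 0.605*5.67e-8*13.61 = 4.6687063e-07 W/K^4
T^4 = 7.960679e+09 K^4
T = 298.7016 K = 25.5516 C

25.5516 degrees Celsius


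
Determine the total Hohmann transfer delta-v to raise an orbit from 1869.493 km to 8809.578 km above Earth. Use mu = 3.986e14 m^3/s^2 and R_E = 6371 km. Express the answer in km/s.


r1 = 8240.4930 km = 8.240493e+06 m
r2 = 15180.5780 km = 1.5180578e+07 m
dv1 = sqrt(mu/r1)*(sqrt(2*r2/(r1+r2)) - 1) = 963.6709 m/s
dv2 = sqrt(mu/r2)*(1 - sqrt(2*r1/(r1+r2))) = 825.7231 m/s
total dv = |dv1| + |dv2| = 963.6709 + 825.7231 = 1789.3940 m/s = 1.7894 km/s

1.7894 km/s


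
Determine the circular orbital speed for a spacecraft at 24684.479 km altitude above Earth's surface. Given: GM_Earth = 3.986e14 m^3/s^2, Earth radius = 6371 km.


r = R_E + alt = 6371.0 + 24684.479 = 31055.4790 km = 3.1055479e+07 m
v = sqrt(mu/r) = sqrt(3.986e14 / 3.1055479e+07) = 3582.6100 m/s = 3.5826 km/s

3.5826 km/s


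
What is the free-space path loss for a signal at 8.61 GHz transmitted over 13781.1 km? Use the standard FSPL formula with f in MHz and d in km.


f = 8.61 GHz = 8610.0000 MHz
d = 13781.1 km
FSPL = 32.44 + 20*log10(8610.0000) + 20*log10(13781.1)
FSPL = 32.44 + 78.7001 + 82.7857
FSPL = 193.9257 dB

193.9257 dB


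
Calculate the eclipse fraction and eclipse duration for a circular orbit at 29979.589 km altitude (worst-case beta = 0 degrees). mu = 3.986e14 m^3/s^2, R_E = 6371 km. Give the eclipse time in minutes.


r = 36350.5890 km
T = 1149.5481 min
Eclipse fraction = arcsin(R_E/r)/pi = arcsin(6371.0000/36350.5890)/pi
= arcsin(0.1752654)/pi = 0.05607835
Eclipse duration = 0.05607835 * 1149.5481 = 64.4648 min

64.4648 minutes


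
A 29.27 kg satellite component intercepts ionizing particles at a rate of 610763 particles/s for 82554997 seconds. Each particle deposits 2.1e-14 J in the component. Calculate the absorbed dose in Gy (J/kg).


Total energy deposited = rate * time * E_per
  = 610763 * 82554997 * 2.1e-14 = 1.0589 J
Dose = E_total / mass = 1.0589 / 29.27
Dose = 0.03617534 Gy

0.0362 Gy


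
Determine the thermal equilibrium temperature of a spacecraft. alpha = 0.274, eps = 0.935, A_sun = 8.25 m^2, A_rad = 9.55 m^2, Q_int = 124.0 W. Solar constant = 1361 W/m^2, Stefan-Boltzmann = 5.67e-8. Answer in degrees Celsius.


Numerator = alpha*S*A_sun + Q_int = 0.274*1361*8.25 + 124.0 = 3200.5405 W
Denominator = eps*sigma*A_rad = 0.935*5.67e-8*9.55 = 5.0628848e-07 W/K^4
T^4 = 6.3215749e+09 K^4
T = 281.9722 K = 8.8222 C

8.8222 degrees Celsius


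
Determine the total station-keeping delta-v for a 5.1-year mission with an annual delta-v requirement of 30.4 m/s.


dV = rate * years = 30.4 * 5.1
dV = 155.0400 m/s

155.0400 m/s


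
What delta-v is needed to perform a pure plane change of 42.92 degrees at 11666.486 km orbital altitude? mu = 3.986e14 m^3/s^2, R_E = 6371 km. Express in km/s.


r = 18037.4860 km = 1.8037486e+07 m
V = sqrt(mu/r) = 4700.8960 m/s
di = 42.92 deg = 0.7490953 rad
dV = 2*V*sin(di/2) = 2*4700.8960*sin(0.3745477)
dV = 3439.6605 m/s = 3.4397 km/s

3.4397 km/s


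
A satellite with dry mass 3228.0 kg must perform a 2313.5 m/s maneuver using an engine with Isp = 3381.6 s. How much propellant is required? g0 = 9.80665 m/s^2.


ve = Isp * g0 = 3381.6 * 9.80665 = 33162.167640 m/s
mass ratio = exp(dv/ve) = exp(2313.5/33162.167640) = 1.07225428
m_prop = m_dry * (mr - 1) = 3228.0 * (1.07225428 - 1)
m_prop = 233.2368 kg

233.2368 kg


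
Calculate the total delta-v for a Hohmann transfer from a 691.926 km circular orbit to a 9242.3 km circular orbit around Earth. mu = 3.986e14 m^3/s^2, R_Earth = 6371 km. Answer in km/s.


r1 = 7062.9260 km = 7.062926e+06 m
r2 = 15613.3000 km = 1.56133e+07 m
dv1 = sqrt(mu/r1)*(sqrt(2*r2/(r1+r2)) - 1) = 1303.2698 m/s
dv2 = sqrt(mu/r2)*(1 - sqrt(2*r1/(r1+r2))) = 1064.7836 m/s
total dv = |dv1| + |dv2| = 1303.2698 + 1064.7836 = 2368.0534 m/s = 2.3681 km/s

2.3681 km/s


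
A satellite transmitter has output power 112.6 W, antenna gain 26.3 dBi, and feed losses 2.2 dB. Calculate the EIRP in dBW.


Pt = 112.6 W = 20.5154 dBW
EIRP = Pt_dBW + Gt - losses = 20.5154 + 26.3 - 2.2 = 44.6154 dBW

44.6154 dBW


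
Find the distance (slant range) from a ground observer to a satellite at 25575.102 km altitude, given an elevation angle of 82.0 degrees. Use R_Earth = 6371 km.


h = 25575.102 km, el = 82.0 deg
d = -R_E*sin(el) + sqrt((R_E*sin(el))^2 + 2*R_E*h + h^2)
d = -6371.0000*sin(1.4312) + sqrt((6371.0000*0.9902681)^2 + 2*6371.0000*25575.102 + 25575.102^2)
d = 25624.7969 km

25624.7969 km


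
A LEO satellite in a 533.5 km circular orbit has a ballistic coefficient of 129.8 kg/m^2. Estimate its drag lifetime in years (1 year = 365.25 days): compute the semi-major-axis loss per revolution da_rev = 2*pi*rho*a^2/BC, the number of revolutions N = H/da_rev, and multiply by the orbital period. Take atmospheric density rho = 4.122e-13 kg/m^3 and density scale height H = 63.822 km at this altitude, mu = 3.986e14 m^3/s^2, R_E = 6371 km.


a = R_E + alt = 6904.5000 km = 6.9045e+06 m
da_rev = 2*pi*rho*a^2/BC = 2*pi*4.122e-13*(6.9045e+06)^2/129.8 = 0.951212681 m per revolution
N = H/da_rev = 63822.0000 m / 0.951212681 m = 67095.4049 revolutions
P = 2*pi*sqrt(a^3/mu) = 5709.6511 s
lifetime = N*P = 67095.4049 * 5709.6511 = 3.8309135e+08 s = 4433.9277 days
years = 4433.9277 / 365.25 = 12.1394 years

12.1394 years


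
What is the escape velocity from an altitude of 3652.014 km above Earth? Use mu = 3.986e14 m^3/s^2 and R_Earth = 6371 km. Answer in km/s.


r = 6371.0 + 3652.014 = 10023.0140 km = 1.0023014e+07 m
v_esc = sqrt(2*mu/r) = sqrt(2*3.986e14 / 1.0023014e+07)
v_esc = 8918.3493 m/s = 8.9183 km/s

8.9183 km/s


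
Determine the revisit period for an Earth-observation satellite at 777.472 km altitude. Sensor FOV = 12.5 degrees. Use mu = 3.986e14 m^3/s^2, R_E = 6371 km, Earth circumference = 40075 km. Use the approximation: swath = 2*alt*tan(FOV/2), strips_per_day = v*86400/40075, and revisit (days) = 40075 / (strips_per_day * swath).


swath = 2*777.472*tan(0.1090831) = 170.2941 km
v = sqrt(mu/r) = 7467.2731 m/s = 7.4673 km/s
strips/day = v*86400/40075 = 7.4673*86400/40075 = 16.0991
coverage/day = strips * swath = 16.0991 * 170.2941 = 2741.5853 km
revisit = 40075 / 2741.5853 = 14.6175 days

14.6175 days


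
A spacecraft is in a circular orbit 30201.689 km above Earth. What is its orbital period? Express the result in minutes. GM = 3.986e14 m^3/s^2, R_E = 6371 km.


r = 36572.6890 km = 3.6572689e+07 m
T = 2*pi*sqrt(r^3/mu) = 2*pi*sqrt(4.8918224e+22 / 3.986e14)
T = 69605.9813 s = 1160.0997 min

1160.0997 minutes


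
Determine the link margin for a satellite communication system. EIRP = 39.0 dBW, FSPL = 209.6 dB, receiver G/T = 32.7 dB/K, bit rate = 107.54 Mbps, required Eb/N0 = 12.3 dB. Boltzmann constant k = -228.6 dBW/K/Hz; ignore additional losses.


C/N0 = EIRP - FSPL + G/T - k = 39.0 - 209.6 + 32.7 - (-228.6)
C/N0 = 90.7000 dB-Hz
R_b = 107.54 Mbps = 1.0754e+08 bps -> 10*log10(R_b) = 80.3157 dB-Hz
Eb/N0 = C/N0 - 10*log10(R_b) = 90.7000 - 80.3157 = 10.3843 dB
Margin = Eb/N0 - Eb/N0_req = 10.3843 - 12.3 = -1.9157 dB (negative margin: link does not close)

-1.9157 dB


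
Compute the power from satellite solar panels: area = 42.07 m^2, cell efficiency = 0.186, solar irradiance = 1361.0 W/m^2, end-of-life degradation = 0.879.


P = area * eta * S * degradation
P = 42.07 * 0.186 * 1361.0 * 0.879
P = 9361.2201 W

9361.2201 W


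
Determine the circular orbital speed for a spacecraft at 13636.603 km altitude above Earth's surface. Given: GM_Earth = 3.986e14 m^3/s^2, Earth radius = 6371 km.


r = R_E + alt = 6371.0 + 13636.603 = 20007.6030 km = 2.0007603e+07 m
v = sqrt(mu/r) = sqrt(3.986e14 / 2.0007603e+07) = 4463.4545 m/s = 4.4635 km/s

4.4635 km/s


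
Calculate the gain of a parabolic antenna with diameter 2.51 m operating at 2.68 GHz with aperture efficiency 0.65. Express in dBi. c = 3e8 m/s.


lambda = c/f = 3e8 / 2.68e+09 = 0.1119403 m
G = eta*(pi*D/lambda)^2 = 0.65*(pi*2.51/0.1119403)^2
G = 3225.4300 (linear)
G = 10*log10(3225.4300) = 35.0859 dBi

35.0859 dBi


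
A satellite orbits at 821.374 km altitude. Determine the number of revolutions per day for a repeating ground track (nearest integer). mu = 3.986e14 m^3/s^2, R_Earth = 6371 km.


r = 7.192374e+06 m
T = 2*pi*sqrt(r^3/mu) = 6070.4322 s = 101.1739 min
revs/day = 1440 / 101.1739 = 14.2329
Rounded: 14 revolutions per day

14 revolutions per day


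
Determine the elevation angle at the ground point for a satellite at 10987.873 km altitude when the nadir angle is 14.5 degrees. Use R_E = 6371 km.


r = R_E + alt = 17358.8730 km
Law of sines in the satellite / Earth-center / ground-point triangle:
  sin(nadir)/R_E = sin(90 + el)/r  =>  cos(el) = (r/R_E)*sin(nadir)
cos(el) = (17358.8730 / 6371.0000) * sin(14.5 deg) = 0.6822029
el = arccos(0.6822029) = 46.9840 deg
(Earth-central angle = 90 - nadir - el = 28.5160 deg)

46.9840 degrees


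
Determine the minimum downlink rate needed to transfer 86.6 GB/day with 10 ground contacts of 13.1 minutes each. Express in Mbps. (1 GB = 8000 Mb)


total contact time = 10 * 13.1 * 60 = 7860.0000 s
data = 86.6 GB = 692800.0000 Mb
rate = 692800.0000 / 7860.0000 = 88.1425 Mbps

88.1425 Mbps


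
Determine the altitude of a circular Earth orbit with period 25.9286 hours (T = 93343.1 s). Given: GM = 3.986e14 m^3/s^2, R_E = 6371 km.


T = 93343.1 s
r = (mu*T^2/(4*pi^2))^(1/3) = (3.986e14 * 93343.1^2 / (4*pi^2))^(1/3)
r = 4.44748e+07 m = 44474.7995 km
alt = r - R_E = 44474.7995 - 6371 = 38103.7995 km

38103.7995 km


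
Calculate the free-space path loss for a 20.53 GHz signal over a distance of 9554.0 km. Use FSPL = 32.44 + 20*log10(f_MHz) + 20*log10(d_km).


f = 20.53 GHz = 20530.0000 MHz
d = 9554.0 km
FSPL = 32.44 + 20*log10(20530.0000) + 20*log10(9554.0)
FSPL = 32.44 + 86.2478 + 79.6037
FSPL = 198.2915 dB

198.2915 dB


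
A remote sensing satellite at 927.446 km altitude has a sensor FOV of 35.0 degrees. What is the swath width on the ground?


FOV = 35.0 deg = 0.6108652 rad
swath = 2 * alt * tan(FOV/2) = 2 * 927.446 * tan(0.3054326)
swath = 2 * 927.446 * 0.3152988
swath = 584.8452 km

584.8452 km


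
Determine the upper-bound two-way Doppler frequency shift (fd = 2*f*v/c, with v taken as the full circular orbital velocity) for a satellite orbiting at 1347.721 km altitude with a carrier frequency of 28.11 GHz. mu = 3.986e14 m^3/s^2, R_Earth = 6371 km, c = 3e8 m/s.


r = 7.718721e+06 m
v = sqrt(mu/r) = 7186.1450 m/s (worst-case radial velocity)
f = 28.11 GHz = 2.811e+10 Hz
fd = 2*f*v/c = 2*2.811e+10*7186.1450/3.0e+08
fd = 1.3466836e+06 Hz

1.3467e+06 Hz


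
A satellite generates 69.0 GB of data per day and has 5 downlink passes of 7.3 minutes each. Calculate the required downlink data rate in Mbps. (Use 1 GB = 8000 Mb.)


total contact time = 5 * 7.3 * 60 = 2190.0000 s
data = 69.0 GB = 552000.0000 Mb
rate = 552000.0000 / 2190.0000 = 252.0548 Mbps

252.0548 Mbps


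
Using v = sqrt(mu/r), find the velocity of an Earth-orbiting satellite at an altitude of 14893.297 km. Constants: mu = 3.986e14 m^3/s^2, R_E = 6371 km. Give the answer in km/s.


r = R_E + alt = 6371.0 + 14893.297 = 21264.2970 km = 2.1264297e+07 m
v = sqrt(mu/r) = sqrt(3.986e14 / 2.1264297e+07) = 4329.5537 m/s = 4.3296 km/s

4.3296 km/s


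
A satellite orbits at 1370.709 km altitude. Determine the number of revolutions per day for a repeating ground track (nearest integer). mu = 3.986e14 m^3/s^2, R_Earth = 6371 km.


r = 7.741709e+06 m
T = 2*pi*sqrt(r^3/mu) = 6779.0133 s = 112.9836 min
revs/day = 1440 / 112.9836 = 12.7452
Rounded: 13 revolutions per day

13 revolutions per day


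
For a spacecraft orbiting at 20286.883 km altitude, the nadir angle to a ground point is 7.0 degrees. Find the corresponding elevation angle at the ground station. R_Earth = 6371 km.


r = R_E + alt = 26657.8830 km
Law of sines in the satellite / Earth-center / ground-point triangle:
  sin(nadir)/R_E = sin(90 + el)/r  =>  cos(el) = (r/R_E)*sin(nadir)
cos(el) = (26657.8830 / 6371.0000) * sin(7.0 deg) = 0.5099323
el = arccos(0.5099323) = 59.3407 deg
(Earth-central angle = 90 - nadir - el = 23.6593 deg)

59.3407 degrees


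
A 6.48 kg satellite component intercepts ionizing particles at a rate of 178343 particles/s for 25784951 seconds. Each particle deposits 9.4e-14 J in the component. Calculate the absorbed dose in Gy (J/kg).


Total energy deposited = rate * time * E_per
  = 178343 * 25784951 * 9.4e-14 = 0.4322652 J
Dose = E_total / mass = 0.4322652 / 6.48
Dose = 0.06670759 Gy

0.0667 Gy


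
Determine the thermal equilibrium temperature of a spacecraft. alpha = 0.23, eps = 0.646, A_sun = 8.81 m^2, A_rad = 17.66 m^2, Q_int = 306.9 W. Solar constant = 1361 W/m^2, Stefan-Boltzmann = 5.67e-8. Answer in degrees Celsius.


Numerator = alpha*S*A_sun + Q_int = 0.23*1361*8.81 + 306.9 = 3064.6943 W
Denominator = eps*sigma*A_rad = 0.646*5.67e-8*17.66 = 6.4685401e-07 W/K^4
T^4 = 4.7378454e+09 K^4
T = 262.3585 K = -10.7915 C

-10.7915 degrees Celsius


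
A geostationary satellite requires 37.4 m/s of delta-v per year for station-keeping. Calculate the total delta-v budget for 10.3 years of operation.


dV = rate * years = 37.4 * 10.3
dV = 385.2200 m/s

385.2200 m/s


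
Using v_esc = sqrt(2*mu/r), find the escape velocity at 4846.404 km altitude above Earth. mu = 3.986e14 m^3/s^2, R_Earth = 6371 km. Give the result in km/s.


r = 6371.0 + 4846.404 = 11217.4040 km = 1.1217404e+07 m
v_esc = sqrt(2*mu/r) = sqrt(2*3.986e14 / 1.1217404e+07)
v_esc = 8430.1920 m/s = 8.4302 km/s

8.4302 km/s


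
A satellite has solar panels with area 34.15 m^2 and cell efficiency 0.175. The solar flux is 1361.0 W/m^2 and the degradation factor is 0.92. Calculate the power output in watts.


P = area * eta * S * degradation
P = 34.15 * 0.175 * 1361.0 * 0.92
P = 7482.9821 W

7482.9821 W


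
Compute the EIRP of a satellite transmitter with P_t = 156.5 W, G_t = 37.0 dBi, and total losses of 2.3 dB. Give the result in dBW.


Pt = 156.5 W = 21.9451 dBW
EIRP = Pt_dBW + Gt - losses = 21.9451 + 37.0 - 2.3 = 56.6451 dBW

56.6451 dBW


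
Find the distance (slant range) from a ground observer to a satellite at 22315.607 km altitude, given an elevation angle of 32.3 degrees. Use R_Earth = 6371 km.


h = 22315.607 km, el = 32.3 deg
d = -R_E*sin(el) + sqrt((R_E*sin(el))^2 + 2*R_E*h + h^2)
d = -6371.0000*sin(0.5637413) + sqrt((6371.0000*0.5343523)^2 + 2*6371.0000*22315.607 + 22315.607^2)
d = 24772.2527 km

24772.2527 km


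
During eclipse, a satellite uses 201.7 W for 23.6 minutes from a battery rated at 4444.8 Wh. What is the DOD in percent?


E_used = P * t / 60 = 201.7 * 23.6 / 60 = 79.3353 Wh
DOD = E_used / E_total * 100 = 79.3353 / 4444.8 * 100
DOD = 1.7849 %

1.7849 %


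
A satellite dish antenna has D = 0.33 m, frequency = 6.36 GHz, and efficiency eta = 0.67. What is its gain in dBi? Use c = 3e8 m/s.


lambda = c/f = 3e8 / 6.36e+09 = 0.04716981 m
G = eta*(pi*D/lambda)^2 = 0.67*(pi*0.33/0.04716981)^2
G = 323.6489 (linear)
G = 10*log10(323.6489) = 25.1007 dBi

25.1007 dBi


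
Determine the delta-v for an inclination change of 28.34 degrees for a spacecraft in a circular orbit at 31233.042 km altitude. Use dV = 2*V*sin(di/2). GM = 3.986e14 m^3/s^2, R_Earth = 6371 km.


r = 37604.0420 km = 3.7604042e+07 m
V = sqrt(mu/r) = 3255.7525 m/s
di = 28.34 deg = 0.4946263 rad
dV = 2*V*sin(di/2) = 2*3255.7525*sin(0.2473132)
dV = 1594.0148 m/s = 1.5940 km/s

1.5940 km/s


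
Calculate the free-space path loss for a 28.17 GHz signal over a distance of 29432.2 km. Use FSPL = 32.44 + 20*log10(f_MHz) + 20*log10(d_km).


f = 28.17 GHz = 28170.0000 MHz
d = 29432.2 km
FSPL = 32.44 + 20*log10(28170.0000) + 20*log10(29432.2)
FSPL = 32.44 + 88.9957 + 89.3765
FSPL = 210.8122 dB

210.8122 dB


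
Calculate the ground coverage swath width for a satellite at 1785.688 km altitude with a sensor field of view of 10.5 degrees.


FOV = 10.5 deg = 0.1832596 rad
swath = 2 * alt * tan(FOV/2) = 2 * 1785.688 * tan(0.09162979)
swath = 2 * 1785.688 * 0.09188709
swath = 328.1634 km

328.1634 km


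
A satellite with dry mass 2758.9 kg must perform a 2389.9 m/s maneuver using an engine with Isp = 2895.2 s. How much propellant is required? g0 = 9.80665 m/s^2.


ve = Isp * g0 = 2895.2 * 9.80665 = 28392.213080 m/s
mass ratio = exp(dv/ve) = exp(2389.9/28392.213080) = 1.08781869
m_prop = m_dry * (mr - 1) = 2758.9 * (1.08781869 - 1)
m_prop = 242.2830 kg

242.2830 kg


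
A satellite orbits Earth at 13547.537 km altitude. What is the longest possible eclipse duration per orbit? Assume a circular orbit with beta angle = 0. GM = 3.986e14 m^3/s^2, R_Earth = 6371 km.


r = 19918.5370 km
T = 466.2793 min
Eclipse fraction = arcsin(R_E/r)/pi = arcsin(6371.0000/19918.5370)/pi
= arcsin(0.3198528)/pi = 0.1036335
Eclipse duration = 0.1036335 * 466.2793 = 48.3221 min

48.3221 minutes


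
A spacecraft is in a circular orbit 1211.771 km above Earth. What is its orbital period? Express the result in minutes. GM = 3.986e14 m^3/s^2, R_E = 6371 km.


r = 7582.7710 km = 7.582771e+06 m
T = 2*pi*sqrt(r^3/mu) = 2*pi*sqrt(4.3599732e+20 / 3.986e14)
T = 6571.3278 s = 109.5221 min

109.5221 minutes


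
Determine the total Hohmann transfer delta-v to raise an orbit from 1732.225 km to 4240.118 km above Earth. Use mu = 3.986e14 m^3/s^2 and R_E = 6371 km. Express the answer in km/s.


r1 = 8103.2250 km = 8.103225e+06 m
r2 = 10611.1180 km = 1.0611118e+07 m
dv1 = sqrt(mu/r1)*(sqrt(2*r2/(r1+r2)) - 1) = 455.1718 m/s
dv2 = sqrt(mu/r2)*(1 - sqrt(2*r1/(r1+r2))) = 425.4351 m/s
total dv = |dv1| + |dv2| = 455.1718 + 425.4351 = 880.6069 m/s = 0.8806069 km/s

0.8806 km/s


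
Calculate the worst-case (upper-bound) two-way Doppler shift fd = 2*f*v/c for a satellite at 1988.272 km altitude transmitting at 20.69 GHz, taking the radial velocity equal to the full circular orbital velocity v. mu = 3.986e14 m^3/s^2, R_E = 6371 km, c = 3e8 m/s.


r = 8.359272e+06 m
v = sqrt(mu/r) = 6905.3297 m/s (worst-case radial velocity)
f = 20.69 GHz = 2.069e+10 Hz
fd = 2*f*v/c = 2*2.069e+10*6905.3297/3.0e+08
fd = 952475.1425 Hz

952475.1425 Hz


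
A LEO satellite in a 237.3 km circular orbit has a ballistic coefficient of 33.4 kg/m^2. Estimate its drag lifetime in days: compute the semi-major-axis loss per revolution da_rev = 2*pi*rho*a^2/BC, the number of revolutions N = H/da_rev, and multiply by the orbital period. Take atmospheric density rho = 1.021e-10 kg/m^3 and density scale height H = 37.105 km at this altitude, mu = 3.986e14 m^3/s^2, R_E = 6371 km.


a = R_E + alt = 6608.3000 km = 6.6083e+06 m
da_rev = 2*pi*rho*a^2/BC = 2*pi*1.021e-10*(6.6083e+06)^2/33.4 = 838.761804 m per revolution
N = H/da_rev = 37105.0000 m / 838.761804 m = 44.2378 revolutions
P = 2*pi*sqrt(a^3/mu) = 5346.2079 s
lifetime = N*P = 44.2378 * 5346.2079 = 236504.6250 s = 2.7373 days

2.7373 days


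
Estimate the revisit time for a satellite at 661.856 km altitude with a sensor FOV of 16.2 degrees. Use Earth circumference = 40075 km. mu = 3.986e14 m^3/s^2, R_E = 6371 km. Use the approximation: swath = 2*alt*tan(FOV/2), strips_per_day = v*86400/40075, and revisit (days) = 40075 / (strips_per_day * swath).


swath = 2*661.856*tan(0.1413717) = 188.3921 km
v = sqrt(mu/r) = 7528.4017 m/s = 7.5284 km/s
strips/day = v*86400/40075 = 7.5284*86400/40075 = 16.2309
coverage/day = strips * swath = 16.2309 * 188.3921 = 3057.7764 km
revisit = 40075 / 3057.7764 = 13.1059 days

13.1059 days
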